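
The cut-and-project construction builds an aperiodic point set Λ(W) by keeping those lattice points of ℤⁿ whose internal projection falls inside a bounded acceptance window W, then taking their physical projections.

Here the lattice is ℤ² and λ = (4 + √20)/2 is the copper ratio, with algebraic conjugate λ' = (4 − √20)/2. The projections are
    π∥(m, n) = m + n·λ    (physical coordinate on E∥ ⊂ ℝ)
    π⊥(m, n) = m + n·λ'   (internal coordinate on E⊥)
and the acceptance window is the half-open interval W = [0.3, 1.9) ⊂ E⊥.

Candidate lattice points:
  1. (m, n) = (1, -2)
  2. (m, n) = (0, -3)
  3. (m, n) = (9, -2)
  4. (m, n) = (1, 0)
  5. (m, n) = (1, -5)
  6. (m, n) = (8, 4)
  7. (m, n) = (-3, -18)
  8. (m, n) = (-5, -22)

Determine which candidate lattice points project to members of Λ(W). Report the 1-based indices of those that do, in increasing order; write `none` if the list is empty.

1, 2, 4, 7

λ' = (4−√20)/2 ≈ -0.236068.
[1] lift (1,-2): star map gives 1.472136; window check 0.3 ≤ 1.472136 < 1.9 is true → IN Λ
[2] lift (0,-3): star map gives 0.708204; window check 0.3 ≤ 0.708204 < 1.9 is true → IN Λ
[3] lift (9,-2): star map gives 9.472136; window check 0.3 ≤ 9.472136 < 1.9 is false → out
[4] lift (1,0): star map gives 1.000000; window check 0.3 ≤ 1.000000 < 1.9 is true → IN Λ
[5] lift (1,-5): star map gives 2.180340; window check 0.3 ≤ 2.180340 < 1.9 is false → out
[6] lift (8,4): star map gives 7.055728; window check 0.3 ≤ 7.055728 < 1.9 is false → out
[7] lift (-3,-18): star map gives 1.249224; window check 0.3 ≤ 1.249224 < 1.9 is true → IN Λ
[8] lift (-5,-22): star map gives 0.193496; window check 0.3 ≤ 0.193496 < 1.9 is false → out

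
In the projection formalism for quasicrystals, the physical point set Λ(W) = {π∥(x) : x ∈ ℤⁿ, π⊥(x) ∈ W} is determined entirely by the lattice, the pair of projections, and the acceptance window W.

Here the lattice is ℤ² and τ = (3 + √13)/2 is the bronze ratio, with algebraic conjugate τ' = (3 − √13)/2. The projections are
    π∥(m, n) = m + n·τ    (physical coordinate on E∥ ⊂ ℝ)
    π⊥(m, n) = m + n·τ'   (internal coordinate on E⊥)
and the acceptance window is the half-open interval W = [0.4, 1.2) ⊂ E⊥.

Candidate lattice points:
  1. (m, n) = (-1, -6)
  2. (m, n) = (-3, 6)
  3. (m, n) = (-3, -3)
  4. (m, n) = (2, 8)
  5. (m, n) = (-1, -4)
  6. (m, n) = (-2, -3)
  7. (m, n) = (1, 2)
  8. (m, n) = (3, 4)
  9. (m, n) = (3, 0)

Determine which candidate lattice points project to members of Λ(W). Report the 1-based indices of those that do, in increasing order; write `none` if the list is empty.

1

Numerically τ ≈ 3.302776 and τ' = −1/τ ≈ -0.302776.
[1] lift (-1,-6): star map gives 0.816654; window check 0.4 ≤ 0.816654 < 1.2 is true → IN Λ
[2] lift (-3,6): star map gives -4.816654; window check 0.4 ≤ -4.816654 < 1.2 is false → out
[3] lift (-3,-3): star map gives -2.091673; window check 0.4 ≤ -2.091673 < 1.2 is false → out
[4] lift (2,8): star map gives -0.422205; window check 0.4 ≤ -0.422205 < 1.2 is false → out
[5] lift (-1,-4): star map gives 0.211103; window check 0.4 ≤ 0.211103 < 1.2 is false → out
[6] lift (-2,-3): star map gives -1.091673; window check 0.4 ≤ -1.091673 < 1.2 is false → out
[7] lift (1,2): star map gives 0.394449; window check 0.4 ≤ 0.394449 < 1.2 is false → out
[8] lift (3,4): star map gives 1.788897; window check 0.4 ≤ 1.788897 < 1.2 is false → out
[9] lift (3,0): star map gives 3.000000; window check 0.4 ≤ 3.000000 < 1.2 is false → out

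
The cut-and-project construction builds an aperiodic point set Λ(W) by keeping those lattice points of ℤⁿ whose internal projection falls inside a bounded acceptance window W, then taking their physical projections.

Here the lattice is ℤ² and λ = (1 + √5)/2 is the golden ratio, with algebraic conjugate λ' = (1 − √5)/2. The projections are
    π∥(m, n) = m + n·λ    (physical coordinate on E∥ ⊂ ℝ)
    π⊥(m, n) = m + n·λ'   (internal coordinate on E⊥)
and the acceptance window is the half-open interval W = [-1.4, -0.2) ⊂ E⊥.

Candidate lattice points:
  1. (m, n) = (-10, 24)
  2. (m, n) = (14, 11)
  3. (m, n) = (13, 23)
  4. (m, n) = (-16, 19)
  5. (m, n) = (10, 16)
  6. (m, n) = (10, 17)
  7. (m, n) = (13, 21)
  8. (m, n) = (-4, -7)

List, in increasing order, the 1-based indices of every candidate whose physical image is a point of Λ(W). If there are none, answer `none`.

Compute λ' = (1−√5)/2 = -0.6180, so π⊥(m,n) = m -0.6180·n.
[1] lift (-10,24): star map gives -24.8328; window check -1.4 ≤ -24.8328 < -0.2 is false → out
[2] lift (14,11): star map gives 7.2016; window check -1.4 ≤ 7.2016 < -0.2 is false → out
[3] lift (13,23): star map gives -1.2148; window check -1.4 ≤ -1.2148 < -0.2 is true → IN Λ
[4] lift (-16,19): star map gives -27.7426; window check -1.4 ≤ -27.7426 < -0.2 is false → out
[5] lift (10,16): star map gives 0.1115; window check -1.4 ≤ 0.1115 < -0.2 is false → out
[6] lift (10,17): star map gives -0.5066; window check -1.4 ≤ -0.5066 < -0.2 is true → IN Λ
[7] lift (13,21): star map gives 0.0213; window check -1.4 ≤ 0.0213 < -0.2 is false → out
[8] lift (-4,-7): star map gives 0.3262; window check -1.4 ≤ 0.3262 < -0.2 is false → out

3, 6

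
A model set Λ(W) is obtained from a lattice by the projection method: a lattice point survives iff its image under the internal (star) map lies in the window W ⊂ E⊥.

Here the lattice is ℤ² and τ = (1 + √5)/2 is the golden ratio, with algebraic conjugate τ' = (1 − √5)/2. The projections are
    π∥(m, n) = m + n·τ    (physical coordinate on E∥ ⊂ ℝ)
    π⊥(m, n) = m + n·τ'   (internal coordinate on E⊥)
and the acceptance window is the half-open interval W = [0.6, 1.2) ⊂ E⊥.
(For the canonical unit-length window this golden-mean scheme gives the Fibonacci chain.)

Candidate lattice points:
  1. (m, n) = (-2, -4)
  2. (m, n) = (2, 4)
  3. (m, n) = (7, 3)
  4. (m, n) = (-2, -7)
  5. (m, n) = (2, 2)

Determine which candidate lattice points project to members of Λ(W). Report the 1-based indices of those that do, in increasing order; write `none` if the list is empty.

5

τ' = (1−√5)/2 ≈ -0.6180.
[1] lift (-2,-4): star map gives 0.4721; window check 0.6 ≤ 0.4721 < 1.2 is false → out
[2] lift (2,4): star map gives -0.4721; window check 0.6 ≤ -0.4721 < 1.2 is false → out
[3] lift (7,3): star map gives 5.1459; window check 0.6 ≤ 5.1459 < 1.2 is false → out
[4] lift (-2,-7): star map gives 2.3262; window check 0.6 ≤ 2.3262 < 1.2 is false → out
[5] lift (2,2): star map gives 0.7639; window check 0.6 ≤ 0.7639 < 1.2 is true → IN Λ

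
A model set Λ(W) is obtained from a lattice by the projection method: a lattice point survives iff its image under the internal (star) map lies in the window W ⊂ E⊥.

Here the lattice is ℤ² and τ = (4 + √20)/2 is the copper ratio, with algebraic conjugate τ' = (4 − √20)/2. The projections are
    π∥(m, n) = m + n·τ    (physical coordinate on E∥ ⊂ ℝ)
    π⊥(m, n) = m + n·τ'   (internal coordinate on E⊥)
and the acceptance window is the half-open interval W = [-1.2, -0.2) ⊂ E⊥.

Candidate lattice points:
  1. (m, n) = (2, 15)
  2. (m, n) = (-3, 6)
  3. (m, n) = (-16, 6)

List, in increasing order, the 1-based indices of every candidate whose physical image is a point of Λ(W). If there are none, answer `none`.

none

Numerically τ ≈ 4.236068 and τ' = −1/τ ≈ -0.236068.
candidate 1: (m,n)=(2,15) → π∥ = 2+15·τ ≈ 65.541020, π⊥ = 2+15·τ' ≈ -1.541020 ∉ [-1.2, -0.2) ⇒ out
candidate 2: (m,n)=(-3,6) → π∥ = -3+6·τ ≈ 22.416408, π⊥ = -3+6·τ' ≈ -4.416408 ∉ [-1.2, -0.2) ⇒ out
candidate 3: (m,n)=(-16,6) → π∥ = -16+6·τ ≈ 9.416408, π⊥ = -16+6·τ' ≈ -17.416408 ∉ [-1.2, -0.2) ⇒ out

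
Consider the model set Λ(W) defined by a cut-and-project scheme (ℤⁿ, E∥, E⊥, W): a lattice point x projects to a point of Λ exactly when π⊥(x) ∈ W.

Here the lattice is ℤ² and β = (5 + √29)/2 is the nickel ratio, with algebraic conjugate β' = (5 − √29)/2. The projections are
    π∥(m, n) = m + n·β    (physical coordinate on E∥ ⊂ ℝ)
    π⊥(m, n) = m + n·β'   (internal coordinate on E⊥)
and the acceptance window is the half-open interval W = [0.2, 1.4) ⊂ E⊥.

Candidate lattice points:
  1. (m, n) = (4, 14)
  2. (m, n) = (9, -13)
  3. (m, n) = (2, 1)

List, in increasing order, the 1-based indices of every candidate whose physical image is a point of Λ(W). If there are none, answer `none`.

1

Compute β' = (5−√29)/2 = -0.1926, so π⊥(m,n) = m -0.1926·n.
[1] lift (4,14): star map gives 1.3038; window check 0.2 ≤ 1.3038 < 1.4 is true → IN Λ
[2] lift (9,-13): star map gives 11.5036; window check 0.2 ≤ 11.5036 < 1.4 is false → out
[3] lift (2,1): star map gives 1.8074; window check 0.2 ≤ 1.8074 < 1.4 is false → out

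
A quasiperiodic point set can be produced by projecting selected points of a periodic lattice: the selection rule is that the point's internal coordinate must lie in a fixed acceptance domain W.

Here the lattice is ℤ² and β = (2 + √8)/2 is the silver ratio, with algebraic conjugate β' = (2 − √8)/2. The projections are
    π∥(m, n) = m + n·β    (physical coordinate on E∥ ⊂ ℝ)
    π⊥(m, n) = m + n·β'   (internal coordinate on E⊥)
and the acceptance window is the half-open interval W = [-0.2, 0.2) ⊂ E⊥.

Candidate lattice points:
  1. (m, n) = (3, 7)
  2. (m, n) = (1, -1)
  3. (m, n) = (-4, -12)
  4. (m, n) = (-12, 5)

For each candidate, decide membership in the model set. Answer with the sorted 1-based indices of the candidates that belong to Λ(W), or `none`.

1

Compute β' = (2−√8)/2 = -0.41421, so π⊥(m,n) = m -0.41421·n.
[1] lift (3,7): star map gives 0.10051; window check -0.2 ≤ 0.10051 < 0.2 is true → IN Λ
[2] lift (1,-1): star map gives 1.41421; window check -0.2 ≤ 1.41421 < 0.2 is false → out
[3] lift (-4,-12): star map gives 0.97056; window check -0.2 ≤ 0.97056 < 0.2 is false → out
[4] lift (-12,5): star map gives -14.07107; window check -0.2 ≤ -14.07107 < 0.2 is false → out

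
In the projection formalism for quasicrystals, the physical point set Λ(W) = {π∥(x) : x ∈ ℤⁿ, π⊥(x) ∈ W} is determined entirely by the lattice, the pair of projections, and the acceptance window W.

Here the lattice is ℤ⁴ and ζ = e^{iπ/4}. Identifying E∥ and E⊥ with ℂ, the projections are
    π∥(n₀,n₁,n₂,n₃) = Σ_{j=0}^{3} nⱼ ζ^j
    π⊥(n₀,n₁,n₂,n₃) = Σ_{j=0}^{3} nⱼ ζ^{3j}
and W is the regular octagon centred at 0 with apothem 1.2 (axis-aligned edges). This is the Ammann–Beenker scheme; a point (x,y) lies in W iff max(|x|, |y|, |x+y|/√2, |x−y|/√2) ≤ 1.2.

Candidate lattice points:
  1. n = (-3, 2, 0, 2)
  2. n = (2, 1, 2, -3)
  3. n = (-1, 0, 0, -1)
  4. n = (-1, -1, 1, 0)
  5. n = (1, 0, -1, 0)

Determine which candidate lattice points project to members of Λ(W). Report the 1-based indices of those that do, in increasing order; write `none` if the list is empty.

none

With ζ = e^{iπ/4} the internal vectors are ζ^0,ζ^3,ζ^6,ζ^9.
#1 (-3, 2, 0, 2): internal (-3.000000, 2.828427); octagon support 4.121320 vs apothem 1.2 → ∉ W
#2 (2, 1, 2, -3): internal (-0.828427, -3.414214); octagon support 3.414214 vs apothem 1.2 → ∉ W
#3 (-1, 0, 0, -1): internal (-1.707107, -0.707107); octagon support 1.707107 vs apothem 1.2 → ∉ W
#4 (-1, -1, 1, 0): internal (-0.292893, -1.707107); octagon support 1.707107 vs apothem 1.2 → ∉ W
#5 (1, 0, -1, 0): internal (1.000000, 1.000000); octagon support 1.414214 vs apothem 1.2 → ∉ W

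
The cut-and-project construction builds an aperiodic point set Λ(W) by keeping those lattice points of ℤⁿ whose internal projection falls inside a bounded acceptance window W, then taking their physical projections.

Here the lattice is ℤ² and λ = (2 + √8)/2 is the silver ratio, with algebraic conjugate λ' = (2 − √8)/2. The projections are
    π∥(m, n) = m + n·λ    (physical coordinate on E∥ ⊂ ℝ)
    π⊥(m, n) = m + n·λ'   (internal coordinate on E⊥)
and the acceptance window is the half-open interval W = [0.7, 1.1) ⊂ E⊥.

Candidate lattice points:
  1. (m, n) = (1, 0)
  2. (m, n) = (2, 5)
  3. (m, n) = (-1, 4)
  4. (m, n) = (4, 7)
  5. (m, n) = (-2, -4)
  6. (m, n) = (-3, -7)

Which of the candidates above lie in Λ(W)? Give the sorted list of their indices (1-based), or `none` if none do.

λ' = (2−√8)/2 ≈ -0.41421.
#1 (1,0): internal coord 1 + (0)·λ' = +1.00000; +1.00000 ∈ [0.7, 1.1) → IN Λ
#2 (2,5): internal coord 2 + (5)·λ' = -0.07107; -0.07107 ∉ [0.7, 1.1) → out
#3 (-1,4): internal coord -1 + (4)·λ' = -2.65685; -2.65685 ∉ [0.7, 1.1) → out
#4 (4,7): internal coord 4 + (7)·λ' = +1.10051; +1.10051 ∉ [0.7, 1.1) → out
#5 (-2,-4): internal coord -2 + (-4)·λ' = -0.34315; -0.34315 ∉ [0.7, 1.1) → out
#6 (-3,-7): internal coord -3 + (-7)·λ' = -0.10051; -0.10051 ∉ [0.7, 1.1) → out

1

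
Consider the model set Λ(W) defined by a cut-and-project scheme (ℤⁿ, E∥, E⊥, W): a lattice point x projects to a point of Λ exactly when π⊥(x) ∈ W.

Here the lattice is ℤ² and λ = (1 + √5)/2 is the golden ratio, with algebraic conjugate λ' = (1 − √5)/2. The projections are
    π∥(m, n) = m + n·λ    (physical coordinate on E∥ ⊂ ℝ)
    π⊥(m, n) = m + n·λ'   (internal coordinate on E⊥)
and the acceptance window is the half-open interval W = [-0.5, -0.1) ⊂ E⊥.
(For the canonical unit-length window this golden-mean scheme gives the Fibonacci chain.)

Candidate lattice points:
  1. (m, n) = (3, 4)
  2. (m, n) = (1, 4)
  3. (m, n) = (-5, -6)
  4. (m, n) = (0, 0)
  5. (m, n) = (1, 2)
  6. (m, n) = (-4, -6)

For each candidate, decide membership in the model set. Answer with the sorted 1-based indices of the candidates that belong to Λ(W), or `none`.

Numerically λ ≈ 1.618034 and λ' = −1/λ ≈ -0.618034.
candidate 1: (m,n)=(3,4) → π∥ = 3+4·λ ≈ 9.472136, π⊥ = 3+4·λ' ≈ 0.527864 ∉ [-0.5, -0.1) ⇒ out
candidate 2: (m,n)=(1,4) → π∥ = 1+4·λ ≈ 7.472136, π⊥ = 1+4·λ' ≈ -1.472136 ∉ [-0.5, -0.1) ⇒ out
candidate 3: (m,n)=(-5,-6) → π∥ = -5-6·λ ≈ -14.708204, π⊥ = -5-6·λ' ≈ -1.291796 ∉ [-0.5, -0.1) ⇒ out
candidate 4: (m,n)=(0,0) → π∥ = 0+0·λ ≈ 0.000000, π⊥ = 0+0·λ' ≈ 0.000000 ∉ [-0.5, -0.1) ⇒ out
candidate 5: (m,n)=(1,2) → π∥ = 1+2·λ ≈ 4.236068, π⊥ = 1+2·λ' ≈ -0.236068 ∈ [-0.5, -0.1) ⇒ IN Λ
candidate 6: (m,n)=(-4,-6) → π∥ = -4-6·λ ≈ -13.708204, π⊥ = -4-6·λ' ≈ -0.291796 ∈ [-0.5, -0.1) ⇒ IN Λ

5, 6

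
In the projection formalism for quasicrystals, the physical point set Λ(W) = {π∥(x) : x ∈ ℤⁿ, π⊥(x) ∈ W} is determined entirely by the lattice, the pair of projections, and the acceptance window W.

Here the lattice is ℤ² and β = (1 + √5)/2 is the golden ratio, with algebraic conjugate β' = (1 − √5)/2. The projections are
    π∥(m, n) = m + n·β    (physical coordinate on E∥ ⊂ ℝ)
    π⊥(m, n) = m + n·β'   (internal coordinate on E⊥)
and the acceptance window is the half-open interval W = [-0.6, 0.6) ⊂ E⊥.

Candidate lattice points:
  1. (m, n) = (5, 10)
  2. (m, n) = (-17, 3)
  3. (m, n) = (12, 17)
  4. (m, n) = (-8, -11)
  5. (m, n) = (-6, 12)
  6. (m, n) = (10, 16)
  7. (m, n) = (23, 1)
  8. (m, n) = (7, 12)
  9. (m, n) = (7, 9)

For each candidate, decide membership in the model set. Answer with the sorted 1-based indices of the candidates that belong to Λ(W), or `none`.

6, 8

Numerically β ≈ 1.6180 and β' = −1/β ≈ -0.6180.
#1 (5,10): internal coord 5 + (10)·β' = -1.1803; -1.1803 ∉ [-0.6, 0.6) → out
#2 (-17,3): internal coord -17 + (3)·β' = -18.8541; -18.8541 ∉ [-0.6, 0.6) → out
#3 (12,17): internal coord 12 + (17)·β' = +1.4934; +1.4934 ∉ [-0.6, 0.6) → out
#4 (-8,-11): internal coord -8 + (-11)·β' = -1.2016; -1.2016 ∉ [-0.6, 0.6) → out
#5 (-6,12): internal coord -6 + (12)·β' = -13.4164; -13.4164 ∉ [-0.6, 0.6) → out
#6 (10,16): internal coord 10 + (16)·β' = +0.1115; +0.1115 ∈ [-0.6, 0.6) → IN Λ
#7 (23,1): internal coord 23 + (1)·β' = +22.3820; +22.3820 ∉ [-0.6, 0.6) → out
#8 (7,12): internal coord 7 + (12)·β' = -0.4164; -0.4164 ∈ [-0.6, 0.6) → IN Λ
#9 (7,9): internal coord 7 + (9)·β' = +1.4377; +1.4377 ∉ [-0.6, 0.6) → out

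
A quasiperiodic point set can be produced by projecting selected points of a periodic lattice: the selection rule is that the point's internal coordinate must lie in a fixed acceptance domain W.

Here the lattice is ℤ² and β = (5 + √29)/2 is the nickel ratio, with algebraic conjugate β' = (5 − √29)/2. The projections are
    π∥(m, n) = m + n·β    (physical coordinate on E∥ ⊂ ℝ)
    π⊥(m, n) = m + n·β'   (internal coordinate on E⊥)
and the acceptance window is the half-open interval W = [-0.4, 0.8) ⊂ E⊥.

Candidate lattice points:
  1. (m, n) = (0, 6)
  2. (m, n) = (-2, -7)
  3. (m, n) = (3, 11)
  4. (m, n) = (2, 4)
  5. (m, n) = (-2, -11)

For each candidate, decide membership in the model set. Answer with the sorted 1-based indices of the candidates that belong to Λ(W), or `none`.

5

Numerically β ≈ 5.19258 and β' = −1/β ≈ -0.19258.
#1 (0,6): internal coord 0 + (6)·β' = -1.15549; -1.15549 ∉ [-0.4, 0.8) → out
#2 (-2,-7): internal coord -2 + (-7)·β' = -0.65192; -0.65192 ∉ [-0.4, 0.8) → out
#3 (3,11): internal coord 3 + (11)·β' = +0.88159; +0.88159 ∉ [-0.4, 0.8) → out
#4 (2,4): internal coord 2 + (4)·β' = +1.22967; +1.22967 ∉ [-0.4, 0.8) → out
#5 (-2,-11): internal coord -2 + (-11)·β' = +0.11841; +0.11841 ∈ [-0.4, 0.8) → IN Λ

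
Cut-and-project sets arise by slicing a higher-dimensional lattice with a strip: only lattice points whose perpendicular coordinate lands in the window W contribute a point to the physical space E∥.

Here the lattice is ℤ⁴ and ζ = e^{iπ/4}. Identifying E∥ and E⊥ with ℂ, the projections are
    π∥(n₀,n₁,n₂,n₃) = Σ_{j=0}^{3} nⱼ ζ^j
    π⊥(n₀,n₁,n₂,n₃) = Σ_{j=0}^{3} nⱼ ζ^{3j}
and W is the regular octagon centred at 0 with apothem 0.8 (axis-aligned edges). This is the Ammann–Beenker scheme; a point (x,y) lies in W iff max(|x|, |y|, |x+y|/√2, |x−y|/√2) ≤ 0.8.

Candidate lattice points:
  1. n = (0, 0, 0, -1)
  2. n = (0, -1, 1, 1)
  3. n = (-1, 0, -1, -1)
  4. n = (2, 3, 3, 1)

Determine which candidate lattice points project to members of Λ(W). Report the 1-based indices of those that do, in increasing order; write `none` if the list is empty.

4

With ζ = e^{iπ/4} the internal vectors are ζ^0,ζ^3,ζ^6,ζ^9.
candidate 1: n = (0, 0, 0, -1) → π⊥ ≈ (-0.70711, -0.70711); max(|x|,|y|,|x±y|/√2) = 1.00000 > 0.8 ⇒ ∉ W
candidate 2: n = (0, -1, 1, 1) → π⊥ ≈ (+1.41421, -1.00000); max(|x|,|y|,|x±y|/√2) = 1.70711 > 0.8 ⇒ ∉ W
candidate 3: n = (-1, 0, -1, -1) → π⊥ ≈ (-1.70711, +0.29289); max(|x|,|y|,|x±y|/√2) = 1.70711 > 0.8 ⇒ ∉ W
candidate 4: n = (2, 3, 3, 1) → π⊥ ≈ (+0.58579, -0.17157); max(|x|,|y|,|x±y|/√2) = 0.58579 ≤ 0.8 ⇒ ∈ W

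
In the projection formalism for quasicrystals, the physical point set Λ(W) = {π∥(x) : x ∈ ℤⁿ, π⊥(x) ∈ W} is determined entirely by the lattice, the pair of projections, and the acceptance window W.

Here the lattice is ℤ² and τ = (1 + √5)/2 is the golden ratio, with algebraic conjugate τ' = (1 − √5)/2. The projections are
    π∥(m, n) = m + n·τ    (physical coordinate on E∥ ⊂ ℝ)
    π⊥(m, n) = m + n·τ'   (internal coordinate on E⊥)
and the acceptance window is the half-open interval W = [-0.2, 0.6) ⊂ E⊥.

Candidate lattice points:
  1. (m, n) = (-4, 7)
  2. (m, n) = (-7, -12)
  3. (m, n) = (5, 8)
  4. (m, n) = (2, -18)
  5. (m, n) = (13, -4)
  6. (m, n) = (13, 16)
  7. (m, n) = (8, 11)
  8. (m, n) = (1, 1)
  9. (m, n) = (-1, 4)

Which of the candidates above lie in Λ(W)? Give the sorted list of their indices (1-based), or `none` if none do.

2, 3, 8

τ' = (1−√5)/2 ≈ -0.61803.
candidate 1: (m,n)=(-4,7) → π∥ = -4+7·τ ≈ 7.32624, π⊥ = -4+7·τ' ≈ -8.32624 ∉ [-0.2, 0.6) ⇒ out
candidate 2: (m,n)=(-7,-12) → π∥ = -7-12·τ ≈ -26.41641, π⊥ = -7-12·τ' ≈ 0.41641 ∈ [-0.2, 0.6) ⇒ IN Λ
candidate 3: (m,n)=(5,8) → π∥ = 5+8·τ ≈ 17.94427, π⊥ = 5+8·τ' ≈ 0.05573 ∈ [-0.2, 0.6) ⇒ IN Λ
candidate 4: (m,n)=(2,-18) → π∥ = 2-18·τ ≈ -27.12461, π⊥ = 2-18·τ' ≈ 13.12461 ∉ [-0.2, 0.6) ⇒ out
candidate 5: (m,n)=(13,-4) → π∥ = 13-4·τ ≈ 6.52786, π⊥ = 13-4·τ' ≈ 15.47214 ∉ [-0.2, 0.6) ⇒ out
candidate 6: (m,n)=(13,16) → π∥ = 13+16·τ ≈ 38.88854, π⊥ = 13+16·τ' ≈ 3.11146 ∉ [-0.2, 0.6) ⇒ out
candidate 7: (m,n)=(8,11) → π∥ = 8+11·τ ≈ 25.79837, π⊥ = 8+11·τ' ≈ 1.20163 ∉ [-0.2, 0.6) ⇒ out
candidate 8: (m,n)=(1,1) → π∥ = 1+1·τ ≈ 2.61803, π⊥ = 1+1·τ' ≈ 0.38197 ∈ [-0.2, 0.6) ⇒ IN Λ
candidate 9: (m,n)=(-1,4) → π∥ = -1+4·τ ≈ 5.47214, π⊥ = -1+4·τ' ≈ -3.47214 ∉ [-0.2, 0.6) ⇒ out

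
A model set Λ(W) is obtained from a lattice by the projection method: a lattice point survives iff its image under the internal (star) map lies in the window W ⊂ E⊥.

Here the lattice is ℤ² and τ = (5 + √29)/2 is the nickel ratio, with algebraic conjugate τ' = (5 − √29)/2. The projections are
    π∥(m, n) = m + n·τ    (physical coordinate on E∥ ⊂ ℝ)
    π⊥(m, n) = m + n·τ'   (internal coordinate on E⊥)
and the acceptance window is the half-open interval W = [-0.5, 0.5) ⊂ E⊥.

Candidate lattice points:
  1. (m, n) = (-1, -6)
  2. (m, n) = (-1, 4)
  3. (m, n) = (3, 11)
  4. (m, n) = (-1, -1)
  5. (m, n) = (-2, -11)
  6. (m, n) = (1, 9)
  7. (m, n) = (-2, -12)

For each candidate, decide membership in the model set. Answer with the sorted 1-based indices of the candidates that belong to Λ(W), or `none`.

Numerically τ ≈ 5.192582 and τ' = −1/τ ≈ -0.192582.
#1 (-1,-6): internal coord -1 + (-6)·τ' = +0.155494; +0.155494 ∈ [-0.5, 0.5) → IN Λ
#2 (-1,4): internal coord -1 + (4)·τ' = -1.770330; -1.770330 ∉ [-0.5, 0.5) → out
#3 (3,11): internal coord 3 + (11)·τ' = +0.881594; +0.881594 ∉ [-0.5, 0.5) → out
#4 (-1,-1): internal coord -1 + (-1)·τ' = -0.807418; -0.807418 ∉ [-0.5, 0.5) → out
#5 (-2,-11): internal coord -2 + (-11)·τ' = +0.118406; +0.118406 ∈ [-0.5, 0.5) → IN Λ
#6 (1,9): internal coord 1 + (9)·τ' = -0.733242; -0.733242 ∉ [-0.5, 0.5) → out
#7 (-2,-12): internal coord -2 + (-12)·τ' = +0.310989; +0.310989 ∈ [-0.5, 0.5) → IN Λ

1, 5, 7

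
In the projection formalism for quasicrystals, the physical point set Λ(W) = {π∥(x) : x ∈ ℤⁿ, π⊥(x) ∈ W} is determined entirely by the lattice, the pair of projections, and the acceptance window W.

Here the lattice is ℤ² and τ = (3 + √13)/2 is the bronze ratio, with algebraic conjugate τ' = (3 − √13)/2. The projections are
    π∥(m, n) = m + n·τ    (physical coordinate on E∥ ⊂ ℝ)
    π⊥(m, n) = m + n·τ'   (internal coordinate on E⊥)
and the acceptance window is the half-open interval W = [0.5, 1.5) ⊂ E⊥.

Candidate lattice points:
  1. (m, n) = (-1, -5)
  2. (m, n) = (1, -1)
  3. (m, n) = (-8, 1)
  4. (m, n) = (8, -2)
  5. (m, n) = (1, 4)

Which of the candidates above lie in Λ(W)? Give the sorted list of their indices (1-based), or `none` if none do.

τ' = (3−√13)/2 ≈ -0.30278.
#1 (-1,-5): internal coord -1 + (-5)·τ' = +0.51388; +0.51388 ∈ [0.5, 1.5) → IN Λ
#2 (1,-1): internal coord 1 + (-1)·τ' = +1.30278; +1.30278 ∈ [0.5, 1.5) → IN Λ
#3 (-8,1): internal coord -8 + (1)·τ' = -8.30278; -8.30278 ∉ [0.5, 1.5) → out
#4 (8,-2): internal coord 8 + (-2)·τ' = +8.60555; +8.60555 ∉ [0.5, 1.5) → out
#5 (1,4): internal coord 1 + (4)·τ' = -0.21110; -0.21110 ∉ [0.5, 1.5) → out

1, 2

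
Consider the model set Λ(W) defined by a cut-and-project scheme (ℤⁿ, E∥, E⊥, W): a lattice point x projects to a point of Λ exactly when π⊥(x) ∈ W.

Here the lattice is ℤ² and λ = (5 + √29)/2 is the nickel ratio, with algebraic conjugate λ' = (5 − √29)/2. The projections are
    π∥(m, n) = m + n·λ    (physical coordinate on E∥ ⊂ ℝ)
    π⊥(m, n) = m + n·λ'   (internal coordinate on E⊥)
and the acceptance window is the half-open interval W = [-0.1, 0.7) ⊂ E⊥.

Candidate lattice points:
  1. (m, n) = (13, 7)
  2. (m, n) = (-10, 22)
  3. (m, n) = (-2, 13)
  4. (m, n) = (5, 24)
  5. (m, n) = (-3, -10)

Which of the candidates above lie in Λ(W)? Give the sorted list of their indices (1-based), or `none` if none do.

Compute λ' = (5−√29)/2 = -0.192582, so π⊥(m,n) = m -0.192582·n.
#1 (13,7): internal coord 13 + (7)·λ' = +11.651923; +11.651923 ∉ [-0.1, 0.7) → out
#2 (-10,22): internal coord -10 + (22)·λ' = -14.236813; -14.236813 ∉ [-0.1, 0.7) → out
#3 (-2,13): internal coord -2 + (13)·λ' = -4.503571; -4.503571 ∉ [-0.1, 0.7) → out
#4 (5,24): internal coord 5 + (24)·λ' = +0.378022; +0.378022 ∈ [-0.1, 0.7) → IN Λ
#5 (-3,-10): internal coord -3 + (-10)·λ' = -1.074176; -1.074176 ∉ [-0.1, 0.7) → out

4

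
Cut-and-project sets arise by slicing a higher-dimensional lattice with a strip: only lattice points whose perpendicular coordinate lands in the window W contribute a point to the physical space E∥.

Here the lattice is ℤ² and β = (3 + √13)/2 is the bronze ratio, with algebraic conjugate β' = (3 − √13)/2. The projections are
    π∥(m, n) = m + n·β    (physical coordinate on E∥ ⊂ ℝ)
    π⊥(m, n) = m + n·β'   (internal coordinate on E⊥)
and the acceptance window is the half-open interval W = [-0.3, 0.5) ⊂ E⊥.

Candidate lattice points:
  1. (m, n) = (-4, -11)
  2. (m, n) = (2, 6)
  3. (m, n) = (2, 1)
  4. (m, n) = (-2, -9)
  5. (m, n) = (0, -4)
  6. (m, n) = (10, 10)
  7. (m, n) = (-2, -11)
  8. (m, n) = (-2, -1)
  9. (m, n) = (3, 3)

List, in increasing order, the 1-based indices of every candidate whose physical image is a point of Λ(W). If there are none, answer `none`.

2

Compute β' = (3−√13)/2 = -0.302776, so π⊥(m,n) = m -0.302776·n.
[1] lift (-4,-11): star map gives -0.669468; window check -0.3 ≤ -0.669468 < 0.5 is false → out
[2] lift (2,6): star map gives 0.183346; window check -0.3 ≤ 0.183346 < 0.5 is true → IN Λ
[3] lift (2,1): star map gives 1.697224; window check -0.3 ≤ 1.697224 < 0.5 is false → out
[4] lift (-2,-9): star map gives 0.724981; window check -0.3 ≤ 0.724981 < 0.5 is false → out
[5] lift (0,-4): star map gives 1.211103; window check -0.3 ≤ 1.211103 < 0.5 is false → out
[6] lift (10,10): star map gives 6.972244; window check -0.3 ≤ 6.972244 < 0.5 is false → out
[7] lift (-2,-11): star map gives 1.330532; window check -0.3 ≤ 1.330532 < 0.5 is false → out
[8] lift (-2,-1): star map gives -1.697224; window check -0.3 ≤ -1.697224 < 0.5 is false → out
[9] lift (3,3): star map gives 2.091673; window check -0.3 ≤ 2.091673 < 0.5 is false → out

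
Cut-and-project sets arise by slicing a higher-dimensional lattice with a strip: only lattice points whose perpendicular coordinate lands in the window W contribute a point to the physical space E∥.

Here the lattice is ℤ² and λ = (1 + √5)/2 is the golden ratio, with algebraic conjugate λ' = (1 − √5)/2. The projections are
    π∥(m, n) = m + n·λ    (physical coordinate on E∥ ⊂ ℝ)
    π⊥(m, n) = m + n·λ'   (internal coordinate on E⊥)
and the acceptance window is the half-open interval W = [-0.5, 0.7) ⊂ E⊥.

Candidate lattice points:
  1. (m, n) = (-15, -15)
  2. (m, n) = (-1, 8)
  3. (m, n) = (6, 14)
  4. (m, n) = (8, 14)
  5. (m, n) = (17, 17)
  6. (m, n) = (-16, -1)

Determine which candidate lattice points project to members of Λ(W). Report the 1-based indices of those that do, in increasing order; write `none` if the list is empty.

none

λ' = (1−√5)/2 ≈ -0.61803.
[1] lift (-15,-15): star map gives -5.72949; window check -0.5 ≤ -5.72949 < 0.7 is false → out
[2] lift (-1,8): star map gives -5.94427; window check -0.5 ≤ -5.94427 < 0.7 is false → out
[3] lift (6,14): star map gives -2.65248; window check -0.5 ≤ -2.65248 < 0.7 is false → out
[4] lift (8,14): star map gives -0.65248; window check -0.5 ≤ -0.65248 < 0.7 is false → out
[5] lift (17,17): star map gives 6.49342; window check -0.5 ≤ 6.49342 < 0.7 is false → out
[6] lift (-16,-1): star map gives -15.38197; window check -0.5 ≤ -15.38197 < 0.7 is false → out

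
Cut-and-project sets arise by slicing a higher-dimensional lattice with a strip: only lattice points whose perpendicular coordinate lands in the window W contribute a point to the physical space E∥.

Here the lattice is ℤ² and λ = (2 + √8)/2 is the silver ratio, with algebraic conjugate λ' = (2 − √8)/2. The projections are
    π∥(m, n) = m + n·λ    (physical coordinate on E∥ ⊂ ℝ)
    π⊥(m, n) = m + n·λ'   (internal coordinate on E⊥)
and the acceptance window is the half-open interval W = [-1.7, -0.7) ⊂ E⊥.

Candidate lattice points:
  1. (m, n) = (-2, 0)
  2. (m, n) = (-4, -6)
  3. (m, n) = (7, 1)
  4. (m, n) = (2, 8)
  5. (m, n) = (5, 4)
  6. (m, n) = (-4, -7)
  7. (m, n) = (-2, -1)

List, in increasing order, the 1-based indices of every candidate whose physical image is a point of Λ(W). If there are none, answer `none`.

2, 4, 6, 7

Compute λ' = (2−√8)/2 = -0.4142, so π⊥(m,n) = m -0.4142·n.
candidate 1: (m,n)=(-2,0) → π∥ = -2+0·λ ≈ -2.0000, π⊥ = -2+0·λ' ≈ -2.0000 ∉ [-1.7, -0.7) ⇒ out
candidate 2: (m,n)=(-4,-6) → π∥ = -4-6·λ ≈ -18.4853, π⊥ = -4-6·λ' ≈ -1.5147 ∈ [-1.7, -0.7) ⇒ IN Λ
candidate 3: (m,n)=(7,1) → π∥ = 7+1·λ ≈ 9.4142, π⊥ = 7+1·λ' ≈ 6.5858 ∉ [-1.7, -0.7) ⇒ out
candidate 4: (m,n)=(2,8) → π∥ = 2+8·λ ≈ 21.3137, π⊥ = 2+8·λ' ≈ -1.3137 ∈ [-1.7, -0.7) ⇒ IN Λ
candidate 5: (m,n)=(5,4) → π∥ = 5+4·λ ≈ 14.6569, π⊥ = 5+4·λ' ≈ 3.3431 ∉ [-1.7, -0.7) ⇒ out
candidate 6: (m,n)=(-4,-7) → π∥ = -4-7·λ ≈ -20.8995, π⊥ = -4-7·λ' ≈ -1.1005 ∈ [-1.7, -0.7) ⇒ IN Λ
candidate 7: (m,n)=(-2,-1) → π∥ = -2-1·λ ≈ -4.4142, π⊥ = -2-1·λ' ≈ -1.5858 ∈ [-1.7, -0.7) ⇒ IN Λ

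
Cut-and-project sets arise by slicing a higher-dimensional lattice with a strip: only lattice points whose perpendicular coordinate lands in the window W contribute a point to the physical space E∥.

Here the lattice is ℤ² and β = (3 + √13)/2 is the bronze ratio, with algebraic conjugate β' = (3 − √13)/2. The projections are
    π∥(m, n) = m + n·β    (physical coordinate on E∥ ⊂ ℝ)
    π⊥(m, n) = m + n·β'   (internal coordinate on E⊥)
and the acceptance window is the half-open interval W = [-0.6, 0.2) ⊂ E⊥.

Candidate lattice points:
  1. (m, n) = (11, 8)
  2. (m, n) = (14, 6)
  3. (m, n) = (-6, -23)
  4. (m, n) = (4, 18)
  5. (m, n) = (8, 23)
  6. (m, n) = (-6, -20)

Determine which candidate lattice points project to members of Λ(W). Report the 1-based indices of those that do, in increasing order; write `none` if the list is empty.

β' = (3−√13)/2 ≈ -0.30278.
[1] lift (11,8): star map gives 8.57779; window check -0.6 ≤ 8.57779 < 0.2 is false → out
[2] lift (14,6): star map gives 12.18335; window check -0.6 ≤ 12.18335 < 0.2 is false → out
[3] lift (-6,-23): star map gives 0.96384; window check -0.6 ≤ 0.96384 < 0.2 is false → out
[4] lift (4,18): star map gives -1.44996; window check -0.6 ≤ -1.44996 < 0.2 is false → out
[5] lift (8,23): star map gives 1.03616; window check -0.6 ≤ 1.03616 < 0.2 is false → out
[6] lift (-6,-20): star map gives 0.05551; window check -0.6 ≤ 0.05551 < 0.2 is true → IN Λ

6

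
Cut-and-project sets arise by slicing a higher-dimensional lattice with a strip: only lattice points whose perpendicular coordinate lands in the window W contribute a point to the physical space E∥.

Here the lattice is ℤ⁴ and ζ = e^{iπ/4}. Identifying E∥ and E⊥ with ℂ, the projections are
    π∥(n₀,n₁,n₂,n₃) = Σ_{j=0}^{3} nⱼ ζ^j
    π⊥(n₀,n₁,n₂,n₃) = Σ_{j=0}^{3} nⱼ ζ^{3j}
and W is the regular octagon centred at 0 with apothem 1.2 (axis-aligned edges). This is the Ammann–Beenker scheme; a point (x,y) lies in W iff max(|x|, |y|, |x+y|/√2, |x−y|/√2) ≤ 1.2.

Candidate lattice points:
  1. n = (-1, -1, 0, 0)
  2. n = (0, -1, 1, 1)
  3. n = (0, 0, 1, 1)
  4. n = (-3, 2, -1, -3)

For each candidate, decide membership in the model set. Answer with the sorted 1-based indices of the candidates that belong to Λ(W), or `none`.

π⊥(n) = n₀ + n₁ζ³ + n₂ζ⁶ + n₃ζ⁹ where ζ = e^{iπ/4}.
#1 (-1, -1, 0, 0): internal (-0.29289, -0.70711); octagon support 0.70711 vs apothem 1.2 → ∈ W
#2 (0, -1, 1, 1): internal (1.41421, -1.00000); octagon support 1.70711 vs apothem 1.2 → ∉ W
#3 (0, 0, 1, 1): internal (0.70711, -0.29289); octagon support 0.70711 vs apothem 1.2 → ∈ W
#4 (-3, 2, -1, -3): internal (-6.53553, 0.29289); octagon support 6.53553 vs apothem 1.2 → ∉ W

1, 3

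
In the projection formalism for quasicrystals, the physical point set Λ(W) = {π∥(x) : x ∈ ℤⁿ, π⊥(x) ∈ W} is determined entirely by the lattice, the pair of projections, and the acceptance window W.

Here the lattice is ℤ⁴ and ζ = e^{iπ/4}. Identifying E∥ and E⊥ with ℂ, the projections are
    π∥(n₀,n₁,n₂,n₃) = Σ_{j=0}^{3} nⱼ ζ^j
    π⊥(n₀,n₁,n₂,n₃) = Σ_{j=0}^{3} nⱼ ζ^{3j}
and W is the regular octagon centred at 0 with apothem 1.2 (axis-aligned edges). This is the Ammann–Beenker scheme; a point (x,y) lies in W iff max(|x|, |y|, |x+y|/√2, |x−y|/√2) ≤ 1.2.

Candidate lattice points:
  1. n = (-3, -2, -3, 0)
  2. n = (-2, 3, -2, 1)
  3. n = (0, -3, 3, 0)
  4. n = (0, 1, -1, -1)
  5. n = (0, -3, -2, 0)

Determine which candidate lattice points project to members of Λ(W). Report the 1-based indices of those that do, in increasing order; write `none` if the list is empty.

none

With ζ = e^{iπ/4} the internal vectors are ζ^0,ζ^3,ζ^6,ζ^9.
#1 (-3, -2, -3, 0): internal (-1.585786, 1.585786); octagon support 2.242641 vs apothem 1.2 → ∉ W
#2 (-2, 3, -2, 1): internal (-3.414214, 4.828427); octagon support 5.828427 vs apothem 1.2 → ∉ W
#3 (0, -3, 3, 0): internal (2.121320, -5.121320); octagon support 5.121320 vs apothem 1.2 → ∉ W
#4 (0, 1, -1, -1): internal (-1.414214, 1.000000); octagon support 1.707107 vs apothem 1.2 → ∉ W
#5 (0, -3, -2, 0): internal (2.121320, -0.121320); octagon support 2.121320 vs apothem 1.2 → ∉ W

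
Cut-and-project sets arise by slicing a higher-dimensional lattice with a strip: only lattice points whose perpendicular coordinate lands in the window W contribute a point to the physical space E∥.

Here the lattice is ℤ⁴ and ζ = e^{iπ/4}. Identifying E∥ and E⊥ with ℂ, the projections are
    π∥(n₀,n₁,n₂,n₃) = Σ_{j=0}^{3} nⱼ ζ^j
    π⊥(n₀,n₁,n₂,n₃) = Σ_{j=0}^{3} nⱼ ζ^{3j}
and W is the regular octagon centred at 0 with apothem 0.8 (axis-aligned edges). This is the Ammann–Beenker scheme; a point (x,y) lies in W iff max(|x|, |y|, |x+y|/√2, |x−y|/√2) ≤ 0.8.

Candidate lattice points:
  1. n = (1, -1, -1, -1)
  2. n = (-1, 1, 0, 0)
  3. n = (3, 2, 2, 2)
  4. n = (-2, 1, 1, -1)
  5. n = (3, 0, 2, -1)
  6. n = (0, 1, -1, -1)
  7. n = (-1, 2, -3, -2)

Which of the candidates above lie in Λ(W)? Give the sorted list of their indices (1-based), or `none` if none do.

none

Internal map: ζ^{3j} for j=0..3 gives (1,0), (−√2/2,√2/2), (0,−1), (√2/2,√2/2).
#1 (1, -1, -1, -1): internal (1.00000, -0.41421); octagon support 1.00000 vs apothem 0.8 → ∉ W
#2 (-1, 1, 0, 0): internal (-1.70711, 0.70711); octagon support 1.70711 vs apothem 0.8 → ∉ W
#3 (3, 2, 2, 2): internal (3.00000, 0.82843); octagon support 3.00000 vs apothem 0.8 → ∉ W
#4 (-2, 1, 1, -1): internal (-3.41421, -1.00000); octagon support 3.41421 vs apothem 0.8 → ∉ W
#5 (3, 0, 2, -1): internal (2.29289, -2.70711); octagon support 3.53553 vs apothem 0.8 → ∉ W
#6 (0, 1, -1, -1): internal (-1.41421, 1.00000); octagon support 1.70711 vs apothem 0.8 → ∉ W
#7 (-1, 2, -3, -2): internal (-3.82843, 3.00000); octagon support 4.82843 vs apothem 0.8 → ∉ W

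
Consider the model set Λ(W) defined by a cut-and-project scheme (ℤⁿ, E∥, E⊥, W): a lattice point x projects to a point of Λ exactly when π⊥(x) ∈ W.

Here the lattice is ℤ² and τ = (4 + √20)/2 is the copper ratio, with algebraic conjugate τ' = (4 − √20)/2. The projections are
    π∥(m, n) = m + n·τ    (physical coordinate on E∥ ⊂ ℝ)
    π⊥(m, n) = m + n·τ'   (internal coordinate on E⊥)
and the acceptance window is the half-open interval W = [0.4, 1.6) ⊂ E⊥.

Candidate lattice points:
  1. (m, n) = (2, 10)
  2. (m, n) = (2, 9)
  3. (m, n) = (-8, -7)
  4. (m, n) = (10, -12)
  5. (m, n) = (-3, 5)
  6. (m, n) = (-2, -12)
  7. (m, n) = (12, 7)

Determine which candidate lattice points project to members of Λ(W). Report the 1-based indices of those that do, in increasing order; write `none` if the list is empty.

τ' = (4−√20)/2 ≈ -0.2361.
[1] lift (2,10): star map gives -0.3607; window check 0.4 ≤ -0.3607 < 1.6 is false → out
[2] lift (2,9): star map gives -0.1246; window check 0.4 ≤ -0.1246 < 1.6 is false → out
[3] lift (-8,-7): star map gives -6.3475; window check 0.4 ≤ -6.3475 < 1.6 is false → out
[4] lift (10,-12): star map gives 12.8328; window check 0.4 ≤ 12.8328 < 1.6 is false → out
[5] lift (-3,5): star map gives -4.1803; window check 0.4 ≤ -4.1803 < 1.6 is false → out
[6] lift (-2,-12): star map gives 0.8328; window check 0.4 ≤ 0.8328 < 1.6 is true → IN Λ
[7] lift (12,7): star map gives 10.3475; window check 0.4 ≤ 10.3475 < 1.6 is false → out

6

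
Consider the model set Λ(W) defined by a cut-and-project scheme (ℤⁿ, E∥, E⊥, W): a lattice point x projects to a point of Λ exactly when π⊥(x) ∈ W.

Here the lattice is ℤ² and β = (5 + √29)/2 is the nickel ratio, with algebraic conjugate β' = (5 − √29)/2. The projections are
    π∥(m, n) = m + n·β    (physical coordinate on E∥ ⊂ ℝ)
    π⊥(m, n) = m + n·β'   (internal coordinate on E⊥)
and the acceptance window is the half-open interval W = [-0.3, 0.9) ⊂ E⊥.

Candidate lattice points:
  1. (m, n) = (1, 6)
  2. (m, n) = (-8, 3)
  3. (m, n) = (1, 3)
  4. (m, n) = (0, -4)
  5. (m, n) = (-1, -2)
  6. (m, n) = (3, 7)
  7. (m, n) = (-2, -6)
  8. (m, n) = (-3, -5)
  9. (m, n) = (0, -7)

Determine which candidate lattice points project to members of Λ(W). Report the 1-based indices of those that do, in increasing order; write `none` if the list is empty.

1, 3, 4

Numerically β ≈ 5.192582 and β' = −1/β ≈ -0.192582.
candidate 1: (m,n)=(1,6) → π∥ = 1+6·β ≈ 32.155494, π⊥ = 1+6·β' ≈ -0.155494 ∈ [-0.3, 0.9) ⇒ IN Λ
candidate 2: (m,n)=(-8,3) → π∥ = -8+3·β ≈ 7.577747, π⊥ = -8+3·β' ≈ -8.577747 ∉ [-0.3, 0.9) ⇒ out
candidate 3: (m,n)=(1,3) → π∥ = 1+3·β ≈ 16.577747, π⊥ = 1+3·β' ≈ 0.422253 ∈ [-0.3, 0.9) ⇒ IN Λ
candidate 4: (m,n)=(0,-4) → π∥ = 0-4·β ≈ -20.770330, π⊥ = 0-4·β' ≈ 0.770330 ∈ [-0.3, 0.9) ⇒ IN Λ
candidate 5: (m,n)=(-1,-2) → π∥ = -1-2·β ≈ -11.385165, π⊥ = -1-2·β' ≈ -0.614835 ∉ [-0.3, 0.9) ⇒ out
candidate 6: (m,n)=(3,7) → π∥ = 3+7·β ≈ 39.348077, π⊥ = 3+7·β' ≈ 1.651923 ∉ [-0.3, 0.9) ⇒ out
candidate 7: (m,n)=(-2,-6) → π∥ = -2-6·β ≈ -33.155494, π⊥ = -2-6·β' ≈ -0.844506 ∉ [-0.3, 0.9) ⇒ out
candidate 8: (m,n)=(-3,-5) → π∥ = -3-5·β ≈ -28.962912, π⊥ = -3-5·β' ≈ -2.037088 ∉ [-0.3, 0.9) ⇒ out
candidate 9: (m,n)=(0,-7) → π∥ = 0-7·β ≈ -36.348077, π⊥ = 0-7·β' ≈ 1.348077 ∉ [-0.3, 0.9) ⇒ out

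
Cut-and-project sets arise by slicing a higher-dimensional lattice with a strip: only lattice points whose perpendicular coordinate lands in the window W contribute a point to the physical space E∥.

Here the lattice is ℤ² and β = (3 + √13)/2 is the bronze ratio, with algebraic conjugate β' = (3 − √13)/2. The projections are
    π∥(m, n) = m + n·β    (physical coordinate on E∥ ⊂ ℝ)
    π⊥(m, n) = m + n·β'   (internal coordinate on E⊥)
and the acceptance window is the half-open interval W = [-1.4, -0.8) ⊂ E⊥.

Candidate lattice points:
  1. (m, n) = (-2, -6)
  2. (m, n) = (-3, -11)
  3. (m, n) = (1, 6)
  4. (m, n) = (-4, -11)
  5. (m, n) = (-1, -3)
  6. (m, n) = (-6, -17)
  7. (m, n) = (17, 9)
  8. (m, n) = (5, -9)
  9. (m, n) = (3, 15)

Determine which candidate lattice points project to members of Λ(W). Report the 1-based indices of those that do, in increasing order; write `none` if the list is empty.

3, 6

Numerically β ≈ 3.3028 and β' = −1/β ≈ -0.3028.
candidate 1: (m,n)=(-2,-6) → π∥ = -2-6·β ≈ -21.8167, π⊥ = -2-6·β' ≈ -0.1833 ∉ [-1.4, -0.8) ⇒ out
candidate 2: (m,n)=(-3,-11) → π∥ = -3-11·β ≈ -39.3305, π⊥ = -3-11·β' ≈ 0.3305 ∉ [-1.4, -0.8) ⇒ out
candidate 3: (m,n)=(1,6) → π∥ = 1+6·β ≈ 20.8167, π⊥ = 1+6·β' ≈ -0.8167 ∈ [-1.4, -0.8) ⇒ IN Λ
candidate 4: (m,n)=(-4,-11) → π∥ = -4-11·β ≈ -40.3305, π⊥ = -4-11·β' ≈ -0.6695 ∉ [-1.4, -0.8) ⇒ out
candidate 5: (m,n)=(-1,-3) → π∥ = -1-3·β ≈ -10.9083, π⊥ = -1-3·β' ≈ -0.0917 ∉ [-1.4, -0.8) ⇒ out
candidate 6: (m,n)=(-6,-17) → π∥ = -6-17·β ≈ -62.1472, π⊥ = -6-17·β' ≈ -0.8528 ∈ [-1.4, -0.8) ⇒ IN Λ
candidate 7: (m,n)=(17,9) → π∥ = 17+9·β ≈ 46.7250, π⊥ = 17+9·β' ≈ 14.2750 ∉ [-1.4, -0.8) ⇒ out
candidate 8: (m,n)=(5,-9) → π∥ = 5-9·β ≈ -24.7250, π⊥ = 5-9·β' ≈ 7.7250 ∉ [-1.4, -0.8) ⇒ out
candidate 9: (m,n)=(3,15) → π∥ = 3+15·β ≈ 52.5416, π⊥ = 3+15·β' ≈ -1.5416 ∉ [-1.4, -0.8) ⇒ out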